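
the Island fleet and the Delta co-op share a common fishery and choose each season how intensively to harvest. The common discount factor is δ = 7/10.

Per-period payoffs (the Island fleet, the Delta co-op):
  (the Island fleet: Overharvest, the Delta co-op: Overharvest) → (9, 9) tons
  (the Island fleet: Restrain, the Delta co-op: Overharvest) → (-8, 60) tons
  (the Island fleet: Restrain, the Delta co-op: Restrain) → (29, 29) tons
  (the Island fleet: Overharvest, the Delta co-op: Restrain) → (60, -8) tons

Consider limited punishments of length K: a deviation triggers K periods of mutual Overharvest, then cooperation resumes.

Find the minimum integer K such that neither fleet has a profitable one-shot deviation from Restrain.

Need Σ_{k=1}^{K} δ^k ≥ (60−29)/(29−9) = 1.5500 at δ = 7/10.
At K = 3 the sum is 1.5330 < 1.5500; at K = 4 it is 1.7731 ≥ 1.5500.
So the minimum punishment length is K = 4.

4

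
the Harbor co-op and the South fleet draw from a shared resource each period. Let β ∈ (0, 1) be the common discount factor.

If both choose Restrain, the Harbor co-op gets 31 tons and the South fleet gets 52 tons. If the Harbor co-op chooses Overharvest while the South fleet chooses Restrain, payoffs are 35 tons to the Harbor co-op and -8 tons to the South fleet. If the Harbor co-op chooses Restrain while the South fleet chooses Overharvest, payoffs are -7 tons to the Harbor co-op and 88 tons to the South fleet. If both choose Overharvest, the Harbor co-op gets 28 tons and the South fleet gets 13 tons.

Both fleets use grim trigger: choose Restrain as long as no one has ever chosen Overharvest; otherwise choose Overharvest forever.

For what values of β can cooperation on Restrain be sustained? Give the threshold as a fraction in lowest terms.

4/7

the Harbor co-op: cooperation gives 31 each period; deviation gives 35 once then 28 forever.
  31/(1−β) ≥ 35 + 28β/(1−β) ⇒ β ≥ 4/7.
the South fleet: cooperation gives 52 each period; deviation gives 88 once then 13 forever.
  β ≥ 36/75 = 12/25.
Both must hold, so the binding constraint is the Harbor co-op's: β ≥ 4/7.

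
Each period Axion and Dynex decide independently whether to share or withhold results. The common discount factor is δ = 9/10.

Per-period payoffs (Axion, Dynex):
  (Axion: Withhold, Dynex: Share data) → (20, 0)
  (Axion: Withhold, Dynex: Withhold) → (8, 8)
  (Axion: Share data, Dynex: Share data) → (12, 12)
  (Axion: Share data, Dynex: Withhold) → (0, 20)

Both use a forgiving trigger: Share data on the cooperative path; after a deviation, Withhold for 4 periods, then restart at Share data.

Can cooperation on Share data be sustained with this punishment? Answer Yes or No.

Yes

IC: δ+…+δ^4 ≥ (20−12)/(12−8) = 2.
At δ = 9/10: partial sum = 3.0951 ≥ 2.0000. Cooperation sustainable.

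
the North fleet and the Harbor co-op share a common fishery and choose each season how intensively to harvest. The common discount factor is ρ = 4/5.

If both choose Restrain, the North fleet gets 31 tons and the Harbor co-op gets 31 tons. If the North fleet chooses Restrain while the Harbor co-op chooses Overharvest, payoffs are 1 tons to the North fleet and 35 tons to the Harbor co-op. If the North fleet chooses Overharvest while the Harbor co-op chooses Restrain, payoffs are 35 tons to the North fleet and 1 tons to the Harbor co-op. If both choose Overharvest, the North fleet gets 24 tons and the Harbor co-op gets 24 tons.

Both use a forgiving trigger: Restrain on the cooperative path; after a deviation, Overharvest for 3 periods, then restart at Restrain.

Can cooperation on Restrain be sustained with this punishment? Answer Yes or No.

Yes

IC: ρ+…+ρ^3 ≥ (35−31)/(31−24) = 4/7.
At ρ = 4/5: partial sum = 1.9520 ≥ 0.5714. Cooperation sustainable.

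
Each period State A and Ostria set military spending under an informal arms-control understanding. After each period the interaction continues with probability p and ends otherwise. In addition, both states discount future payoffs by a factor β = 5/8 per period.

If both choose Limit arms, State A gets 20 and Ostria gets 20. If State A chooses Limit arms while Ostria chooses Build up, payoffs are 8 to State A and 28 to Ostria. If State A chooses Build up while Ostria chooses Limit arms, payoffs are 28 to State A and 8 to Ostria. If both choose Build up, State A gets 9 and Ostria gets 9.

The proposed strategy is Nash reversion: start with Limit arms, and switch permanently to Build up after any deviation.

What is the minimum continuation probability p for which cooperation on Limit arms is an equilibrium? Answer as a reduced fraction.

Expected continuation weight on next period's payoff is β·p = 5/8·p, which plays the role of the discount factor.
Cooperation requires 5/8·p ≥ (28−20)/(28−9) = 8/19, hence p ≥ 64/95.

64/95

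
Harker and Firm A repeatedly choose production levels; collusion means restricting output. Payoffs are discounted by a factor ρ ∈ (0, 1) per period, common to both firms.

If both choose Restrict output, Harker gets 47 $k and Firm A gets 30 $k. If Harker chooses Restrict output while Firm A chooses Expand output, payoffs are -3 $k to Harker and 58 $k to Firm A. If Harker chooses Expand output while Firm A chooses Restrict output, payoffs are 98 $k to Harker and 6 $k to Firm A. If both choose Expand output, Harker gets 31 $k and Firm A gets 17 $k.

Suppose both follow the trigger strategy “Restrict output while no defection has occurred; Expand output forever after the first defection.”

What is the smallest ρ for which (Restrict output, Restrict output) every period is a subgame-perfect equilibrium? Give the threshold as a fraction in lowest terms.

For Harker: deviation gain 98−47 = 51, per-period punishment loss 47−31 = 16. IC gives ρ ≥ 51/67.
For Firm A: gain 28, loss 13 per period, so ρ ≥ 28/41.
The tighter constraint is Harker's, so cooperation needs ρ ≥ 51/67.

51/67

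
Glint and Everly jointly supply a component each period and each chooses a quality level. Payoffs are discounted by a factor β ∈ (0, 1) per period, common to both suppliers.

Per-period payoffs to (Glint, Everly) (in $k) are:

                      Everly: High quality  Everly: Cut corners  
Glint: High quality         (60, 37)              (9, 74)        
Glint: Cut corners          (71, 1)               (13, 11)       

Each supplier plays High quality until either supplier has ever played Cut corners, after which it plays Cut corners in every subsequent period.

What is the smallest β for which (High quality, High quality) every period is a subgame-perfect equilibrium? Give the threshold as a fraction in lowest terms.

37/63

Glint: cooperation gives 60 each period; deviation gives 71 once then 13 forever.
  60/(1−β) ≥ 71 + 13β/(1−β) ⇒ β ≥ 11/58.
Everly: cooperation gives 37 each period; deviation gives 74 once then 11 forever.
  β ≥ 37/63.
Both must hold, so the binding constraint is Everly's: β ≥ 37/63.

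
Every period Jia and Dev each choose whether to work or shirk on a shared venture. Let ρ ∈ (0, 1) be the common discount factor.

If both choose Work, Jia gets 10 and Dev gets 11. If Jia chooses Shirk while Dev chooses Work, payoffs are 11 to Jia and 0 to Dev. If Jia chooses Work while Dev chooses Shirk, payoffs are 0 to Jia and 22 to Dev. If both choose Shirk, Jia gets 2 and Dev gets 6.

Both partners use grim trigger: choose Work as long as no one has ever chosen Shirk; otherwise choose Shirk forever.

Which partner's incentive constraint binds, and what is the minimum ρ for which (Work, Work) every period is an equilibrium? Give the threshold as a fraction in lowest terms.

Dev; ρ ≥ 11/16

For Jia: deviation gain 11−10 = 1, per-period punishment loss 10−2 = 8. IC gives ρ ≥ 1/9.
For Dev: gain 11, loss 5 per period, so ρ ≥ 11/16.
The tighter constraint is Dev's, so cooperation needs ρ ≥ 11/16.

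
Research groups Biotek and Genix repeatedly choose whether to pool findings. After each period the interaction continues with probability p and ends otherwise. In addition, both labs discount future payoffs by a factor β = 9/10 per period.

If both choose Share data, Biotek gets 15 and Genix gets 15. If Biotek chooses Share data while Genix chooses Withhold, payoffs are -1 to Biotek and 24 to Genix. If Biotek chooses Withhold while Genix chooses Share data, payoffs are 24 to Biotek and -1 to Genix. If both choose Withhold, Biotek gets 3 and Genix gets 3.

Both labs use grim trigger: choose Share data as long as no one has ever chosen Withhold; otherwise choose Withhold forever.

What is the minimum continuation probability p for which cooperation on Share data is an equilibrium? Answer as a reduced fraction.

10/21

Expected continuation weight on next period's payoff is β·p = 9/10·p, which plays the role of the discount factor.
Cooperation requires 9/10·p ≥ (24−15)/(24−3) = 3/7, hence p ≥ 10/21.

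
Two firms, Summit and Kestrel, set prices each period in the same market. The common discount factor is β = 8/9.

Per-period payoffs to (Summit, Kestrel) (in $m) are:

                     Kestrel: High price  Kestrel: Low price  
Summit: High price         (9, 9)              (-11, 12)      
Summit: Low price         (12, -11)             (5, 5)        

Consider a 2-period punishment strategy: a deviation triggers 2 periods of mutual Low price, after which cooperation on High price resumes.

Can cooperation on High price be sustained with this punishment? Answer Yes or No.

Yes

A one-shot deviation gives 12 now, then 5 for 2 periods, then back to 9.
Gain from deviating: (12−9) today; loss: (9−5) in each of the next 2 periods.
No-deviation condition: (9−5)(β+…+β^2) ≥ 12−9, i.e. β+…+β^2 ≥ 3/4.
At β = 8/9: β+…+β^2 = 1.6790 ≥ 0.7500.
So cooperation is sustainable.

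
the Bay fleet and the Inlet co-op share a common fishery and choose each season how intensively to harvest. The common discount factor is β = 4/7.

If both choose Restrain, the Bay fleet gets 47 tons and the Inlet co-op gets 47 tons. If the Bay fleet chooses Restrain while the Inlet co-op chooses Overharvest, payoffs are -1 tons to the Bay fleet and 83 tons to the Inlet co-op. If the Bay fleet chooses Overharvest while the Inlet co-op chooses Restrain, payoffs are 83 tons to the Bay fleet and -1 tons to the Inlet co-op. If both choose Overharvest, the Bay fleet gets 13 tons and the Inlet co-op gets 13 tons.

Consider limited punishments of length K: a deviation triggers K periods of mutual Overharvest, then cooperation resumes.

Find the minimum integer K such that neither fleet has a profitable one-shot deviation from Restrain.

No profitable deviation requires (47−13)(β+…+β^K) ≥ 83−47, i.e. β+…+β^K ≥ 18/17 ≈ 1.0588.
With β = 4/7, the partial sums are K=1: 0.5714, K=2: 0.8980, K=3: 1.0845.
K = 3 is the first length at which the sum reaches 1.0588.

3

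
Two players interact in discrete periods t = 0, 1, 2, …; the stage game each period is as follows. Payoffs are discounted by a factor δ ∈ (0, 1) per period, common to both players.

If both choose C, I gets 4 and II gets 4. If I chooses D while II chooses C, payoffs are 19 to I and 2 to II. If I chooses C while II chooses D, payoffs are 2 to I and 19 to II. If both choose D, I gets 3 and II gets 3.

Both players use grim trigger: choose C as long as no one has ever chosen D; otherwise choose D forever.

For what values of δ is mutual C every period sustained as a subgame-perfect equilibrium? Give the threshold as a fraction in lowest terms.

One-period gain from deviating is 19 − 4 = 15. The loss is 4 − 3 = 1 in every subsequent period, with present value 1·δ/(1−δ).
Deviation is unprofitable when 1·δ/(1−δ) ≥ 15, i.e. δ/(1−δ) ≥ 15.
Equivalently δ ≥ 15/(15+1) = 15/16.

15/16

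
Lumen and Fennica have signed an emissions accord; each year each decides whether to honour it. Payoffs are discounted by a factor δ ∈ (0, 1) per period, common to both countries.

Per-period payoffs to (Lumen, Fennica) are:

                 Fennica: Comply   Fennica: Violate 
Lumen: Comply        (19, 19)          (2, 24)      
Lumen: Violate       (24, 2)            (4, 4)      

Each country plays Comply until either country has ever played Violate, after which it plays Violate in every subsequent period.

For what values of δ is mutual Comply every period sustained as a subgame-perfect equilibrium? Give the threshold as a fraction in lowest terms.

1/4

One-period gain from deviating is 24 − 19 = 5. The loss is 19 − 4 = 15 in every subsequent period, with present value 15·δ/(1−δ).
Deviation is unprofitable when 15·δ/(1−δ) ≥ 5, i.e. δ/(1−δ) ≥ 1/3.
Equivalently δ ≥ 5/(5+15) = 1/4.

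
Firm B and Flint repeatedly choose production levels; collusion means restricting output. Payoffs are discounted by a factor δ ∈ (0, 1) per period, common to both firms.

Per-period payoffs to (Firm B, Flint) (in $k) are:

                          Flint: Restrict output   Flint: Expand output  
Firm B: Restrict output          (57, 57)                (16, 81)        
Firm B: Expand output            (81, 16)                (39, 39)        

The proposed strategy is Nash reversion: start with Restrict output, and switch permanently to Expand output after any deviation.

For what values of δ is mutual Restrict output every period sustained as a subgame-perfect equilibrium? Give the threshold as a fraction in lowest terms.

4/7

Cooperation forever yields 57 each period: 57/(1−δ).
Deviating yields 81 once, then 39 forever: 81 + 39δ/(1−δ).
No profitable deviation requires 57/(1−δ) ≥ 81 + 39δ/(1−δ).
Multiplying by (1−δ): 57 ≥ 81(1−δ) + 39δ = 81 − 42δ.
So 42δ ≥ 24, i.e. δ ≥ 24/42 = 4/7.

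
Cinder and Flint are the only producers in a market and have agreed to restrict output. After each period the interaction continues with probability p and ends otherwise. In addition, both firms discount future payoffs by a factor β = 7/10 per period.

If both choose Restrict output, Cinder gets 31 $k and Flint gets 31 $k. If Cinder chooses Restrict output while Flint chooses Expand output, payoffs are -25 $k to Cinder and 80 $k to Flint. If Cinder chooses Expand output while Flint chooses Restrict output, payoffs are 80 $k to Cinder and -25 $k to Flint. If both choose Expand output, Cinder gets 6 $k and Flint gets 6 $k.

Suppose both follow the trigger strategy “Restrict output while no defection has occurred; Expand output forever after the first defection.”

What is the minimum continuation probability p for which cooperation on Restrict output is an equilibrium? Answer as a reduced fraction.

Expected continuation weight on next period's payoff is β·p = 7/10·p, which plays the role of the discount factor.
Cooperation requires 7/10·p ≥ (80−31)/(80−6) = 49/74, hence p ≥ 35/37.

35/37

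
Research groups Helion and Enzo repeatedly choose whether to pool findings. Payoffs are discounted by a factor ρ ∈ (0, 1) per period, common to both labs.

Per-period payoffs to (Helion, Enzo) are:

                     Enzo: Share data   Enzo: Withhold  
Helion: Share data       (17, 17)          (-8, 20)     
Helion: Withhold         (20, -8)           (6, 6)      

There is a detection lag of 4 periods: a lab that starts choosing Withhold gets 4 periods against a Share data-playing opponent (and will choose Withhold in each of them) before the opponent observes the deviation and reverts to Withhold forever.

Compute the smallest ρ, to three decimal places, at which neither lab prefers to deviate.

0.680

The best deviation is to choose Withhold for all 4 undetected periods, earning 20 each, then 6 forever once detected.
Deviation value: 20(1−ρ^4)/(1−ρ) + 6ρ^4/(1−ρ); cooperation value: 17/(1−ρ).
IC: 17 ≥ 20(1−ρ^4) + 6ρ^4 = 20 − 14ρ^4.
So ρ^4 ≥ 3/14, giving ρ ≥ (3/14)^(1/4) ≈ 0.680.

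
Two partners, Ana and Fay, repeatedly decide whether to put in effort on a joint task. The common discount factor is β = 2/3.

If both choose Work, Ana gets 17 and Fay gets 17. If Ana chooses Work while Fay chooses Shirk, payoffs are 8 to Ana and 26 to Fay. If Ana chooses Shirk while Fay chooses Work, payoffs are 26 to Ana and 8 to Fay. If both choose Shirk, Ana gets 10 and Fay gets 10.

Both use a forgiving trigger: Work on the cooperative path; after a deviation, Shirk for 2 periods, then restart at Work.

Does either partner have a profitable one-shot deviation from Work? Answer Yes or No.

IC: β+…+β^2 ≥ (26−17)/(17−10) = 9/7.
At β = 2/3: partial sum = 1.1111 < 1.2857. Cooperation not sustainable.

Yes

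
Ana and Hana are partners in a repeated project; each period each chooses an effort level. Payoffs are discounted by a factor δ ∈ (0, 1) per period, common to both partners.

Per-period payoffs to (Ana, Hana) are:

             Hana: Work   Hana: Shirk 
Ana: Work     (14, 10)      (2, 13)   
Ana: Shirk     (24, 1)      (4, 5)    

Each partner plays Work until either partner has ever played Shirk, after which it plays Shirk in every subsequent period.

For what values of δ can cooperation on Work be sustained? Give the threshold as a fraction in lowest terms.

Ana's threshold: (24−14)/(24−4) = 1/2.
Hana's threshold: (13−10)/(13−5) = 3/8.
1/2 > 3/8, so Ana binds and δ* = 1/2.

1/2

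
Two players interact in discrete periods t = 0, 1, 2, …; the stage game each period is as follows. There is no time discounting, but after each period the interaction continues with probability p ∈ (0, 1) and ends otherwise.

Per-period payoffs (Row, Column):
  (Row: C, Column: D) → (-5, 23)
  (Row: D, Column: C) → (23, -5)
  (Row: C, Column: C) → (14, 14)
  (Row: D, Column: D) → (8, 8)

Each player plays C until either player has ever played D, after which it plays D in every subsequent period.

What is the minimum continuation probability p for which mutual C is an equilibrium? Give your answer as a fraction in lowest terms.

With no time discounting, the continuation probability p plays the role of the discount factor.
Grim-trigger IC: 14/(1−p) ≥ 23 + 8p/(1−p) ⇒ p ≥ (23−14)/(23−8) = 3/5.

3/5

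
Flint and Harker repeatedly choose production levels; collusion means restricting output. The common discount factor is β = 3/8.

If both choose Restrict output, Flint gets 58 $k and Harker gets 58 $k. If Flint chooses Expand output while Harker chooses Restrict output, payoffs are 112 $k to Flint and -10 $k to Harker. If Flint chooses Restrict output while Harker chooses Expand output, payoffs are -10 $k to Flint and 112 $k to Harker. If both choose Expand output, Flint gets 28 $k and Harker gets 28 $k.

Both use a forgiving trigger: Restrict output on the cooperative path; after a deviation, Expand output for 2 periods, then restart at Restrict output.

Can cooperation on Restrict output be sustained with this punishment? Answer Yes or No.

No

A one-shot deviation gives 112 now, then 28 for 2 periods, then back to 58.
Gain from deviating: (112−58) today; loss: (58−28) in each of the next 2 periods.
No-deviation condition: (58−28)(β+…+β^2) ≥ 112−58, i.e. β+…+β^2 ≥ 9/5.
At β = 3/8: β+…+β^2 = 0.5156 < 1.8000.
So cooperation is not sustainable.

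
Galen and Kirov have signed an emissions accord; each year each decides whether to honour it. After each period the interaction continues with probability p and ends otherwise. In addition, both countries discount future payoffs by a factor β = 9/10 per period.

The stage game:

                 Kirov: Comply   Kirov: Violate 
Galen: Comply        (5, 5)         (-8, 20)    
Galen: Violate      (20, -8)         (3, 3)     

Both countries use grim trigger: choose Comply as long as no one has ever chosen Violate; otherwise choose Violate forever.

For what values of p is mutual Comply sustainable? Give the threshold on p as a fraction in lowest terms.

50/51

Expected continuation weight on next period's payoff is β·p = 9/10·p, which plays the role of the discount factor.
Cooperation requires 9/10·p ≥ (20−5)/(20−3) = 15/17, hence p ≥ 50/51.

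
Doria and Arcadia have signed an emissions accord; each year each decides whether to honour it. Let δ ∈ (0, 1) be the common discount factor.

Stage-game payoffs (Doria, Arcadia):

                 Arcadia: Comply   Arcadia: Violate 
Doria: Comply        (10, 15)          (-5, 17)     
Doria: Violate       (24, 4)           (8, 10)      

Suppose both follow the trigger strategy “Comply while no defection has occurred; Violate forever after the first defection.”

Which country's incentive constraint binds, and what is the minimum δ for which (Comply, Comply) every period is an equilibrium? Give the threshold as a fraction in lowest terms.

Doria's threshold: (24−10)/(24−8) = 7/8.
Arcadia's threshold: (17−15)/(17−10) = 2/7.
7/8 > 2/7, so Doria binds and δ* = 7/8.

Doria; δ ≥ 7/8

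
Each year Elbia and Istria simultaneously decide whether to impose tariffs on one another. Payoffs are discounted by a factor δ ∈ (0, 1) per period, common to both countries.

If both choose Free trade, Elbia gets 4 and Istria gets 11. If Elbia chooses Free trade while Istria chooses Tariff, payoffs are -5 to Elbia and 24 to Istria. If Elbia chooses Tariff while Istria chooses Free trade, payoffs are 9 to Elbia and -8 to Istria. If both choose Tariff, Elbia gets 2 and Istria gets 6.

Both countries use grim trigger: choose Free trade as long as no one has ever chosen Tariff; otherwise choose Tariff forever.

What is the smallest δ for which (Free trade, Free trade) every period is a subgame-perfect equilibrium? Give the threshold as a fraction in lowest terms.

13/18

For Elbia: deviation gain 9−4 = 5, per-period punishment loss 4−2 = 2. IC gives δ ≥ 5/7.
For Istria: gain 13, loss 5 per period, so δ ≥ 13/18.
The tighter constraint is Istria's, so cooperation needs δ ≥ 13/18.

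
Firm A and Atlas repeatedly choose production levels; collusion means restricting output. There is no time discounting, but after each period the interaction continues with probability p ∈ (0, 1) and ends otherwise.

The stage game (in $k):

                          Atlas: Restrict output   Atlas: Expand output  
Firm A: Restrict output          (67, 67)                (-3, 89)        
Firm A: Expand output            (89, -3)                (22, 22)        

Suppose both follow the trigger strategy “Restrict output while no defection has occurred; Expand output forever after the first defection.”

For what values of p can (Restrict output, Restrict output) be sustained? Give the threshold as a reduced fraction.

22/67

With no time discounting, the continuation probability p plays the role of the discount factor.
Grim-trigger IC: 67/(1−p) ≥ 89 + 22p/(1−p) ⇒ p ≥ (89−67)/(89−22) = 22/67.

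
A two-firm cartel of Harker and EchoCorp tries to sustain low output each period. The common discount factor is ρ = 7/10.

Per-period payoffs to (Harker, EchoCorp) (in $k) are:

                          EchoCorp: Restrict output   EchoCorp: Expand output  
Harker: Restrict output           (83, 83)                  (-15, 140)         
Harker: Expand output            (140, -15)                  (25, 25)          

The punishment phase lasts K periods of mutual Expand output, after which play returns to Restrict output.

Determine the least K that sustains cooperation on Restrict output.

No profitable deviation requires (83−25)(ρ+…+ρ^K) ≥ 140−83, i.e. ρ+…+ρ^K ≥ 57/58 ≈ 0.9828.
With ρ = 7/10, the partial sums are K=1: 0.7000, K=2: 1.1900.
K = 2 is the first length at which the sum reaches 0.9828.

2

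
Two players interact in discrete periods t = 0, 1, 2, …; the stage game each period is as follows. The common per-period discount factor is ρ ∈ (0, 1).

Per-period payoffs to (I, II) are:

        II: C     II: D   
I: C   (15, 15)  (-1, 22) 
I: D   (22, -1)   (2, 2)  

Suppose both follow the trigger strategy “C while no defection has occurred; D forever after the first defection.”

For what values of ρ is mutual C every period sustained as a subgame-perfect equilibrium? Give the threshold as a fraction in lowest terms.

7/20

One-period gain from deviating is 22 − 15 = 7. The loss is 15 − 2 = 13 in every subsequent period, with present value 13·ρ/(1−ρ).
Deviation is unprofitable when 13·ρ/(1−ρ) ≥ 7, i.e. ρ/(1−ρ) ≥ 7/13.
Equivalently ρ ≥ 7/(7+13) = 7/20.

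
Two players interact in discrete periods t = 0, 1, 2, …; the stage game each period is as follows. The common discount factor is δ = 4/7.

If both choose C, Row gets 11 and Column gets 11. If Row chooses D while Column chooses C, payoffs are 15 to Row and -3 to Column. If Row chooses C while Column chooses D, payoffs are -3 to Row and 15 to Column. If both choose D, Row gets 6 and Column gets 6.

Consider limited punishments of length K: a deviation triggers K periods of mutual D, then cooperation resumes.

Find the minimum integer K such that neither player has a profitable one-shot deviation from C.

2

IC: δ(1−δ^K)/(1−δ) ≥ (15−11)/(11−6) = 4/5.
With δ = 4/7: need 1 − δ^K ≥ 4/5·(1−4/7)/(4/7), i.e. δ^K ≤ 0.4000.
Since (4/7)^1 = 0.5714 and (4/7)^2 = 0.3265, the smallest such K is 2.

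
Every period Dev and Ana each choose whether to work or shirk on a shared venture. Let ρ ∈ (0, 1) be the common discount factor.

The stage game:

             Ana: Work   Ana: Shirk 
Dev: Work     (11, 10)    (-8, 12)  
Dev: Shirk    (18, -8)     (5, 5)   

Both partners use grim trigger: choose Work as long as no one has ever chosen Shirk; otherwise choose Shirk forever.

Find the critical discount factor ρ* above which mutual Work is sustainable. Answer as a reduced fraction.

For Dev: deviation gain 18−11 = 7, per-period punishment loss 11−5 = 6. IC gives ρ ≥ 7/13.
For Ana: gain 2, loss 5 per period, so ρ ≥ 2/7.
The tighter constraint is Dev's, so cooperation needs ρ ≥ 7/13.

7/13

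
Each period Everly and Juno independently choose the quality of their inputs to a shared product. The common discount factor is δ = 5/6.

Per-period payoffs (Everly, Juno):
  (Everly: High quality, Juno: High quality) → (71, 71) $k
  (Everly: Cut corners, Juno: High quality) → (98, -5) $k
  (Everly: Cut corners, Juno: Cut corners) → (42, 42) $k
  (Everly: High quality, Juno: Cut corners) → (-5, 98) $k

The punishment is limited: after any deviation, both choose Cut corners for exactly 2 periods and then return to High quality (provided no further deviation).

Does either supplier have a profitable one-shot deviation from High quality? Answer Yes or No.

No

A one-shot deviation gives 98 now, then 42 for 2 periods, then back to 71.
Gain from deviating: (98−71) today; loss: (71−42) in each of the next 2 periods.
No-deviation condition: (71−42)(δ+…+δ^2) ≥ 98−71, i.e. δ+…+δ^2 ≥ 27/29.
At δ = 5/6: δ+…+δ^2 = 1.5278 ≥ 0.9310.
So cooperation is sustainable.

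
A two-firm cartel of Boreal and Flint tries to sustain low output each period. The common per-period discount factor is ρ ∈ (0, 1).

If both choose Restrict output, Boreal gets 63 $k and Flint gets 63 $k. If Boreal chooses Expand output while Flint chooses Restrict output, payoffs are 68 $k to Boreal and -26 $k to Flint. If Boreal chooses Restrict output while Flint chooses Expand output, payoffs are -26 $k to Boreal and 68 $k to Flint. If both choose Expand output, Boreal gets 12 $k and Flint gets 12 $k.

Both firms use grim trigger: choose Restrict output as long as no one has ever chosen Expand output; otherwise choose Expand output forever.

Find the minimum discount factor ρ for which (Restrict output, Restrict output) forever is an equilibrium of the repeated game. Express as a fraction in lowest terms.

5/56

One-period gain from deviating is 68 − 63 = 5. The loss is 63 − 12 = 51 in every subsequent period, with present value 51·ρ/(1−ρ).
Deviation is unprofitable when 51·ρ/(1−ρ) ≥ 5, i.e. ρ/(1−ρ) ≥ 5/51.
Equivalently ρ ≥ 5/(5+51) = 5/56.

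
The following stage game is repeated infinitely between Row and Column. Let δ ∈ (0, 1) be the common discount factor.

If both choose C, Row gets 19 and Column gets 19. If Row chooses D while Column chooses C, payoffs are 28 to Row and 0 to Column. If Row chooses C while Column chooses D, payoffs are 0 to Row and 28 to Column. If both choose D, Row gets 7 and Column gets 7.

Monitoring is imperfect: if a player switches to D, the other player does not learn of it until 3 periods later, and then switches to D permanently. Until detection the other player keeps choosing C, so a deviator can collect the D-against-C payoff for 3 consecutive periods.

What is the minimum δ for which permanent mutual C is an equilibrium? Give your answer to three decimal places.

0.754

The best deviation is to choose D for all 3 undetected periods, earning 28 each, then 7 forever once detected.
Deviation value: 28(1−δ^3)/(1−δ) + 7δ^3/(1−δ); cooperation value: 19/(1−δ).
IC: 19 ≥ 28(1−δ^3) + 7δ^3 = 28 − 21δ^3.
So δ^3 ≥ 9/21 = 3/7, giving δ ≥ (3/7)^(1/3) ≈ 0.754.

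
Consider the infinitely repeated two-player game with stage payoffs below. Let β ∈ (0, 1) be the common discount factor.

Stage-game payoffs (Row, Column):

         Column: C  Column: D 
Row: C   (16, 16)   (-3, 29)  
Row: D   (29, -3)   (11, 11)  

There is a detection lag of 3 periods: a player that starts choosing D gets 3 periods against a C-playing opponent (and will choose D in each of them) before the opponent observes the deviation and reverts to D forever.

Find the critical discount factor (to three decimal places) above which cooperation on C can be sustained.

0.897

The best deviation is to choose D for all 3 undetected periods, earning 29 each, then 11 forever once detected.
Deviation value: 29(1−β^3)/(1−β) + 11β^3/(1−β); cooperation value: 16/(1−β).
IC: 16 ≥ 29(1−β^3) + 11β^3 = 29 − 18β^3.
So β^3 ≥ 13/18, giving β ≥ (13/18)^(1/3) ≈ 0.897.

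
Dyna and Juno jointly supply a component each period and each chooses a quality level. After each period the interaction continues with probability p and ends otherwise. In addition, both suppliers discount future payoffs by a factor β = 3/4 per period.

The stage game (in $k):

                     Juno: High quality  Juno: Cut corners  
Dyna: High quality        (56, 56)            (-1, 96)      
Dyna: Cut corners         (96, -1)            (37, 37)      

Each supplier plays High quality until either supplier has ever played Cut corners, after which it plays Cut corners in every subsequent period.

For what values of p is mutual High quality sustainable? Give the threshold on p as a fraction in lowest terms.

Expected continuation weight on next period's payoff is β·p = 3/4·p, which plays the role of the discount factor.
Cooperation requires 3/4·p ≥ (96−56)/(96−37) = 40/59, hence p ≥ 160/177.

160/177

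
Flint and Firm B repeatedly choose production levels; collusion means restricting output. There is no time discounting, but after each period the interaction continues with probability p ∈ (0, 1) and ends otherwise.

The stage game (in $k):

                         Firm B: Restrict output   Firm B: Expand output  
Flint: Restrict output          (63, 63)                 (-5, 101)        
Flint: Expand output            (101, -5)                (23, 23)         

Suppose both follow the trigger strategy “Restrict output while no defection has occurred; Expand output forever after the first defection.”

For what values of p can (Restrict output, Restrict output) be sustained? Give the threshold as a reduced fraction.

19/39

Expected cooperation value is 63 + p·63 + p²·63 + … = 63/(1−p); deviation gives 101 + p·23/(1−p).
63 ≥ 101(1−p) + 23p ⇒ 78p ≥ 38 ⇒ p ≥ 38/78 = 19/39.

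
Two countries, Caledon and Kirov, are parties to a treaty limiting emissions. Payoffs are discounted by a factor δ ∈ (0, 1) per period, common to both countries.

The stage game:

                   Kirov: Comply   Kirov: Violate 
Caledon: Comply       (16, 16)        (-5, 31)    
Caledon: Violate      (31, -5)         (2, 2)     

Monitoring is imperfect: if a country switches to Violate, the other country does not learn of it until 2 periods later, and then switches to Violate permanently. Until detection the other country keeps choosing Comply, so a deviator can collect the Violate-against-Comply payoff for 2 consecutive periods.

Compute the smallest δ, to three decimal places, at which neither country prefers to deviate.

0.719

A deviator earns 31 for 2 periods, then 2 forever; cooperating earns 16 forever. Multiplying the IC by (1−δ):
16 ≥ 31(1−δ^2) + 2δ^2, so 29·δ^2 ≥ 15 and δ^2 ≥ 15/29.
δ ≥ (15/29)^(1/2) ≈ 0.719.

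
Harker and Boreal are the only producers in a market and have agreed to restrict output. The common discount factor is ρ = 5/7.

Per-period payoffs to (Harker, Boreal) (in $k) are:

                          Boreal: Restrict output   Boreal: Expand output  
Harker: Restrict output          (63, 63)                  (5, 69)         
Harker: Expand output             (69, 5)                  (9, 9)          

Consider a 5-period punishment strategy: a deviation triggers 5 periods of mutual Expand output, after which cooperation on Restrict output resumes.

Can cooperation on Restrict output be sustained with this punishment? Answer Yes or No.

Yes

A one-shot deviation gives 69 now, then 9 for 5 periods, then back to 63.
Gain from deviating: (69−63) today; loss: (63−9) in each of the next 5 periods.
No-deviation condition: (63−9)(ρ+…+ρ^5) ≥ 69−63, i.e. ρ+…+ρ^5 ≥ 1/9.
At ρ = 5/7: ρ+…+ρ^5 = 2.0352 ≥ 0.1111.
So cooperation is sustainable.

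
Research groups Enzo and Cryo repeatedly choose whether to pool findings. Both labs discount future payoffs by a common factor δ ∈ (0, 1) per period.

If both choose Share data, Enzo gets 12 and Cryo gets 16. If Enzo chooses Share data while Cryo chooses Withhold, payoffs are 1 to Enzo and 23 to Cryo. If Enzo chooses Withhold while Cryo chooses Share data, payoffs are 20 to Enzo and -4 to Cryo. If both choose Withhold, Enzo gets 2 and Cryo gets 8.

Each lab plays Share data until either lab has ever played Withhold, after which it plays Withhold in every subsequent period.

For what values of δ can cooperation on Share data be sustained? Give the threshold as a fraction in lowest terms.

7/15

For Enzo: deviation gain 20−12 = 8, per-period punishment loss 12−2 = 10. IC gives δ ≥ 8/18 = 4/9.
For Cryo: gain 7, loss 8 per period, so δ ≥ 7/15.
The tighter constraint is Cryo's, so cooperation needs δ ≥ 7/15.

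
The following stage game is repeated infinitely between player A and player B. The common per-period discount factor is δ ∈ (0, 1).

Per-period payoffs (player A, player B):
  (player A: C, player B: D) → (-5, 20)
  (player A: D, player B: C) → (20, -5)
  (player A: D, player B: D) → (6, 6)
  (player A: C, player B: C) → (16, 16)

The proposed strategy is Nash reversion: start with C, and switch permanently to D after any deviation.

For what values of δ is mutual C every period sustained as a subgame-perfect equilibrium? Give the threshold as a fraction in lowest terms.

One-period gain from deviating is 20 − 16 = 4. The loss is 16 − 6 = 10 in every subsequent period, with present value 10·δ/(1−δ).
Deviation is unprofitable when 10·δ/(1−δ) ≥ 4, i.e. δ/(1−δ) ≥ 2/5.
Equivalently δ ≥ 4/(4+10) = 2/7.

2/7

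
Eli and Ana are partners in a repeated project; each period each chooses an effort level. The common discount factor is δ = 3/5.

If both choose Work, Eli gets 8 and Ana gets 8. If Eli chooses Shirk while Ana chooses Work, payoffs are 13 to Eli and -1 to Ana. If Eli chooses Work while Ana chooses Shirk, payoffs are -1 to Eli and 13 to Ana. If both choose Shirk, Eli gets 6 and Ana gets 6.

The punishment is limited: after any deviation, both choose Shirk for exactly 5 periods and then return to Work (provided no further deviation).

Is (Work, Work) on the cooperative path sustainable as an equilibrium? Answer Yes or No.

IC: δ+…+δ^5 ≥ (13−8)/(8−6) = 5/2.
At δ = 3/5: partial sum = 1.3834 < 2.5000. Cooperation not sustainable.

No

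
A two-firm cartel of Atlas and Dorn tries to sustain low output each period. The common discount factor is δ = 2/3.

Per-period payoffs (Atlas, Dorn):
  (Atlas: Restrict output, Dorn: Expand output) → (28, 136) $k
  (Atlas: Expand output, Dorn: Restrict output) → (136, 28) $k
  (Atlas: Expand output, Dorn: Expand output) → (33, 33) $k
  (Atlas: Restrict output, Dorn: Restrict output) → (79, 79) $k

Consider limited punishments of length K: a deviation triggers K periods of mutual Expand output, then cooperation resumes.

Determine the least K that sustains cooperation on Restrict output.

3

IC: δ(1−δ^K)/(1−δ) ≥ (136−79)/(79−33) = 57/46.
With δ = 2/3: need 1 − δ^K ≥ 57/46·(1−2/3)/(2/3), i.e. δ^K ≤ 0.3804.
Since (2/3)^2 = 0.4444 and (2/3)^3 = 0.2963, the smallest such K is 3.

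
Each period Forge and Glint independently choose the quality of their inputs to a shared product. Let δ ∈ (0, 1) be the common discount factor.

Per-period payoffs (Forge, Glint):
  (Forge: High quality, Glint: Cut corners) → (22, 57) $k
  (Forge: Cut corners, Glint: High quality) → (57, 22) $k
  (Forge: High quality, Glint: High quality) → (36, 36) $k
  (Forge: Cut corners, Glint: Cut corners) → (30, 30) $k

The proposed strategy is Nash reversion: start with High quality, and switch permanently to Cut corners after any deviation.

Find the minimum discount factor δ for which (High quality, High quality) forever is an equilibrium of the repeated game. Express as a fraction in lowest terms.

One-period gain from deviating is 57 − 36 = 21. The loss is 36 − 30 = 6 in every subsequent period, with present value 6·δ/(1−δ).
Deviation is unprofitable when 6·δ/(1−δ) ≥ 21, i.e. δ/(1−δ) ≥ 7/2.
Equivalently δ ≥ 21/(21+6) = 7/9.

7/9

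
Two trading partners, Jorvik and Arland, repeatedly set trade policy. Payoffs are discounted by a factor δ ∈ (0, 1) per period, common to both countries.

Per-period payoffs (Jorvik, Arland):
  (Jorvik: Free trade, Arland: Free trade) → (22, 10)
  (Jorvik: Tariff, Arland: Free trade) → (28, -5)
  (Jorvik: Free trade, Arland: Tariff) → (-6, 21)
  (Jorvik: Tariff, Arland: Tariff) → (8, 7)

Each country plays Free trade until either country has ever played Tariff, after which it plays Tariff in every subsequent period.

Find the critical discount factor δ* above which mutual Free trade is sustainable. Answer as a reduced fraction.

For Jorvik: deviation gain 28−22 = 6, per-period punishment loss 22−8 = 14. IC gives δ ≥ 6/20 = 3/10.
For Arland: gain 11, loss 3 per period, so δ ≥ 11/14.
The tighter constraint is Arland's, so cooperation needs δ ≥ 11/14.

11/14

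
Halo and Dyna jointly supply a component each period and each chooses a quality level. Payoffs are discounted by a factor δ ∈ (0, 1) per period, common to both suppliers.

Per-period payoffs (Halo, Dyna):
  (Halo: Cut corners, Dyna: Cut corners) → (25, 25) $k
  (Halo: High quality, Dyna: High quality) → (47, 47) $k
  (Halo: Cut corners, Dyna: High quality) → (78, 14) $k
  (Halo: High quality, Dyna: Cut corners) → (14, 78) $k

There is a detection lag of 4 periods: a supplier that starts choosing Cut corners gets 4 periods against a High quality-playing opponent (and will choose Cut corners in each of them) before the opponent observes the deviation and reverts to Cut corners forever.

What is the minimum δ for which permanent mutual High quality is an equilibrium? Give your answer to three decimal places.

0.875

Deviating for the 4 undetected periods gains 78−47 = 31 per period over cooperation, then loses 47−25 = 22 per period forever once punishment starts.
Gain: 31(1 + δ + … + δ^3); loss: 22·δ^4/(1−δ).
No profitable deviation ⇔ 31(1−δ^4) ≤ 22·δ^4, i.e. δ^4 ≥ 31/(31+22) = 31/53.
Hence δ ≥ (31/53)^(1/4) ≈ 0.875.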